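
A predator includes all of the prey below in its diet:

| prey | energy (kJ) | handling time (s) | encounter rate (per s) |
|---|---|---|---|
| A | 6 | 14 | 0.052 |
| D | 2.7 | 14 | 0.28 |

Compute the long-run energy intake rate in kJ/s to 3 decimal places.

Energy encountered per unit search time: 0.052×6 + 0.28×2.7 = 1.068 kJ/s.
Handling time per unit search time: 0.052×14 + 0.28×14 = 4.648.
Rate = 1.068/(1 + 4.648) = 0.1891 kJ/s.

0.189 kJ/s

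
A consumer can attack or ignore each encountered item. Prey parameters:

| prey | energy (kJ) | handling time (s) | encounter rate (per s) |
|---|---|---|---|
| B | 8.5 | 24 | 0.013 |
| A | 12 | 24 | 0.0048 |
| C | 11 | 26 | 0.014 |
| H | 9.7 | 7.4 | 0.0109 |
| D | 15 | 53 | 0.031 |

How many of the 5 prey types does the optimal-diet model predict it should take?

Profitabilities (E/h, kJ/s): H 1.31, A 0.5, C 0.423, B 0.354, D 0.283. Add prey in this order while the next type's profitability exceeds the intake rate on those already taken.
Rate on top 1: 0.09784. A: 0.5 > 0.09784 → include.
Rate on top 2: 0.1366. C: 0.423 > 0.1366 → include.
Rate on top 3: 0.2034. B: 0.354 > 0.2034 → include.
Rate on top 4: 0.2286. D: 0.283 > 0.2286 → include.
Optimal diet: H, A, C, B, D — 5 of 5 types.

5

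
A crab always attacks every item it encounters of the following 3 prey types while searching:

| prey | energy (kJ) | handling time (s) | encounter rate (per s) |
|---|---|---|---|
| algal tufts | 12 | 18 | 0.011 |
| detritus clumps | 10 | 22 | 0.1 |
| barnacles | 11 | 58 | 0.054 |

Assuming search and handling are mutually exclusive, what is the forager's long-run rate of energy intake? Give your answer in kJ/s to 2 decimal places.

0.26 kJ/s

R = (0.011×12 + 0.1×10 + 0.054×11) / (1 + 0.011×18 + 0.1×22 + 0.054×58) = 1.726/6.53 = 0.2643 kJ/s.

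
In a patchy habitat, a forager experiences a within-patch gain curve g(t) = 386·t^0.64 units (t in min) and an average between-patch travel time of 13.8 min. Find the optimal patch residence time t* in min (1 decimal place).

24.5 min

Maximise g(t)/(T+t): set derivative to zero → g'(t)(T+t) = g(t).
g'(t) = 0.64·386·t^-0.36. Setting 0.64·386·t^-0.36 = 386·t^0.64/(13.8+t) gives 0.64(13.8+t) = t, so 0.36·t = 0.64×13.8.
t* = 0.64×13.8/0.36 = 24.53 min.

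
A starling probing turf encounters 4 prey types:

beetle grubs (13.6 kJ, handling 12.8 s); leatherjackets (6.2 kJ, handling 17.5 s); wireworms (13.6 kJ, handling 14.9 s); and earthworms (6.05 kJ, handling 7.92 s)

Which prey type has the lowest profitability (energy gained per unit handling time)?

leatherjackets

In descending order of E/h:
beetle grubs: 13.6/12.8 = 1.06 kJ/s
wireworms: 13.6/14.9 = 0.913 kJ/s
earthworms: 6.05/7.92 = 0.764 kJ/s
leatherjackets: 6.2/17.5 = 0.354 kJ/s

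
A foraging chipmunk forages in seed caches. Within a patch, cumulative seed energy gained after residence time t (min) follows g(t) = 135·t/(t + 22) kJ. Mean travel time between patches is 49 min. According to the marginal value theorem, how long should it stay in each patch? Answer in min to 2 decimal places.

32.83 min

Optimal t* satisfies g'(t*) = g(t*)/(T + t*).
g'(t) = 135·22/(t + 22)². Setting 135·22/(t+22)² = 135t/[(t+22)(49+t)] gives 22(49+t) = t(t+22), so t² = 22×49 = 1078.
t* = √1078 = 32.83 min.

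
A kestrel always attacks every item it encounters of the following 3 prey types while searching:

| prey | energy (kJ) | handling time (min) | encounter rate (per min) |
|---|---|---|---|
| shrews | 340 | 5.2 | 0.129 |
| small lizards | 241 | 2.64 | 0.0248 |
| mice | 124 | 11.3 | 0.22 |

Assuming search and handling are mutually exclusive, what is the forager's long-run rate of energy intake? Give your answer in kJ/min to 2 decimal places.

18.26 kJ/min

R = Σλ_iE_i / (1 + Σλ_ih_i)
Numerator: 0.129×340 + 0.0248×241 + 0.22×124 = 77.12
Denominator: 1 + 0.129×5.2 + 0.0248×2.64 + 0.22×11.3 = 4.222
R = 77.12/4.222 = 18.26 kJ/min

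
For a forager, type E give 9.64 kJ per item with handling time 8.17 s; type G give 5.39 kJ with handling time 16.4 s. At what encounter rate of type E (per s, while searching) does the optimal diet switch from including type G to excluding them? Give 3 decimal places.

At the threshold, the rate on type E alone equals the profitability of type G: λ·9.64/(1 + λ·8.17) = 5.39/16.4 = 0.3287.
Rearranging, λ(9.64 − 0.3287×8.17) = 0.3287, so λ = 0.3287/6.955 = 0.04726 per s.

0.047 per s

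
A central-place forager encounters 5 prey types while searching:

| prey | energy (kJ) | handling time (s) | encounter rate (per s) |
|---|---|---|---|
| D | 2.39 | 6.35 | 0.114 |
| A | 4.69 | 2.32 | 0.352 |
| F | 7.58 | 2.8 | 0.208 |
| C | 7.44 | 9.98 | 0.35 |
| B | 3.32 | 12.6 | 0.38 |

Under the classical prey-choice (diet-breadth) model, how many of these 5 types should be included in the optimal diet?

Profitabilities (E/h, kJ/s): F 2.71, A 2.02, C 0.745, D 0.376, B 0.263. Add prey in this order while the next type's profitability exceeds the intake rate on those already taken.
Rate on top 1: 0.9964. A: 2.02 > 0.9964 → include.
Rate on top 2: 1.345. C: 0.745 < 1.345 → exclude; stop.
Optimal diet: F, A — 2 of 5 types.

2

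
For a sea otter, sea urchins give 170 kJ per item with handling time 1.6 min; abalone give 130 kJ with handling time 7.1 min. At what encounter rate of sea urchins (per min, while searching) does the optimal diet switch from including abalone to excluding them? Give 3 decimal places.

At the threshold, the rate on sea urchins alone equals the profitability of abalone: λ·170/(1 + λ·1.6) = 130/7.1 = 18.31.
Rearranging, λ(170 − 18.31×1.6) = 18.31, so λ = 18.31/140.7 = 0.1301 per min.

0.130 per min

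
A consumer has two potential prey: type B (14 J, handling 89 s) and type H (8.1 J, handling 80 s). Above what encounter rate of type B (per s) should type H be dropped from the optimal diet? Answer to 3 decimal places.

0.020 per s

Drop type H once their profitability E₂/h₂ falls below the rate achievable on type B alone: E₂/h₂ = λE₁/(1 + λh₁).
Solve for λ: λE₁h₂ = E₂(1 + λh₁) → λ(E₁h₂ − E₂h₁) = E₂ → λ = E₂/(E₁h₂ − E₂h₁).
λ = 8.1/(14×80 − 8.1×89) = 8.1/399.1 = 0.0203 per s.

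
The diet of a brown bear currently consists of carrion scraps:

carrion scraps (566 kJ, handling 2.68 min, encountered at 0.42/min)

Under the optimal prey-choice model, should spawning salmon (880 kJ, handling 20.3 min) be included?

No

Current rate: (0.42×566)/(1 + 0.42×2.68) = 111.8 kJ/min.
spawning salmon: E/h = 880/20.3 = 43.35 kJ/min.
Since 43.35 < R, time spent handling spawning salmon is better spent searching.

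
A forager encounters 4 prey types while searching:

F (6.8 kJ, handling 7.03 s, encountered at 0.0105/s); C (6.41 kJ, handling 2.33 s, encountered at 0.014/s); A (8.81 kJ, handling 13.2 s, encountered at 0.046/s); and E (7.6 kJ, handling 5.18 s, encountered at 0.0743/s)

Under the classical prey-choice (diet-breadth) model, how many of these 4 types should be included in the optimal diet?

E/h in descending order: C 2.75, E 1.47, F 0.967, A 0.667 kJ/s. The optimal diet is the largest prefix of this list for which every included type satisfies E_i/h_i > R on the types above it.
Rate on top 1: 0.08691. E: 1.47 > 0.08691 → include.
Rate on top 2: 0.4617. F: 0.967 > 0.4617 → include.
Rate on top 3: 0.4867. A: 0.667 > 0.4867 → include.
Optimal diet: C, E, F, A — 4 of 4 types.

4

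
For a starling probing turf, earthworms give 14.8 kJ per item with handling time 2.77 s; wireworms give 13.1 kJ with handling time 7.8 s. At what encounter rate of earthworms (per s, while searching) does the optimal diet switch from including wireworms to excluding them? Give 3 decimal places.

0.166 per s

At the threshold, the rate on earthworms alone equals the profitability of wireworms: λ·14.8/(1 + λ·2.77) = 13.1/7.8 = 1.679.
Rearranging, λ(14.8 − 1.679×2.77) = 1.679, so λ = 1.679/10.15 = 0.1655 per s.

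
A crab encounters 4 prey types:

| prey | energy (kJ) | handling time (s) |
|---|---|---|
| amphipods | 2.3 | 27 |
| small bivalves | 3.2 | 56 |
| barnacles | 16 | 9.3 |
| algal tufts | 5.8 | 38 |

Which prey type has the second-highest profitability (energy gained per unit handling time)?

Profitability E/h (kJ/s): amphipods = 2.3/27 = 0.0852, small bivalves = 3.2/56 = 0.0571, barnacles = 16/9.3 = 1.72, algal tufts = 5.8/38 = 0.153.
Ranked: barnacles > algal tufts > amphipods > small bivalves.

algal tufts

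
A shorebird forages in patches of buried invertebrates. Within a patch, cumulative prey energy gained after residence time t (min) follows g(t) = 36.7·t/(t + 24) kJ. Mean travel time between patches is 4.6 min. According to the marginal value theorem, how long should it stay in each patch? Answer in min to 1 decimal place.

Maximise g(t)/(T+t): set derivative to zero → g'(t)(T+t) = g(t).
g'(t) = 36.7·24/(t + 24)². Setting 36.7·24/(t+24)² = 36.7t/[(t+24)(4.6+t)] gives 24(4.6+t) = t(t+24), so t² = 24×4.6 = 110.4.
t* = √110.4 = 10.51 min.

10.5 min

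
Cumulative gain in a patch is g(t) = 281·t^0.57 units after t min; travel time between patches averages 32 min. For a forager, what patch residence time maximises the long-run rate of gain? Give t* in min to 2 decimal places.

42.42 min

Optimal t* satisfies g'(t*) = g(t*)/(T + t*).
g'(t) = 0.57·281·t^-0.43. Setting 0.57·281·t^-0.43 = 281·t^0.57/(32+t) gives 0.57(32+t) = t, so 0.43·t = 0.57×32.
t* = 0.57×32/0.43 = 42.42 min.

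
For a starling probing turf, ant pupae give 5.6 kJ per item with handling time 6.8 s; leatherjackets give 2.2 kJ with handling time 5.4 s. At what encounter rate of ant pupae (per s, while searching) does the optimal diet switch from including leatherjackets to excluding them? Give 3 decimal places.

0.144 per s

Drop leatherjackets once their profitability E₂/h₂ falls below the rate achievable on ant pupae alone: E₂/h₂ = λE₁/(1 + λh₁).
Solve for λ: λE₁h₂ = E₂(1 + λh₁) → λ(E₁h₂ − E₂h₁) = E₂ → λ = E₂/(E₁h₂ − E₂h₁).
λ = 2.2/(5.6×5.4 − 2.2×6.8) = 2.2/15.28 = 0.144 per s.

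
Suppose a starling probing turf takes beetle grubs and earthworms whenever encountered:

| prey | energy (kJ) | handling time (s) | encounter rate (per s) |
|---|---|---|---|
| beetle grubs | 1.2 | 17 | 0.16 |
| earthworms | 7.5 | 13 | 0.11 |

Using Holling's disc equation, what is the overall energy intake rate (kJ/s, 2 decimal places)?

0.20 kJ/s

R = Σλ_iE_i / (1 + Σλ_ih_i)
Numerator: 0.16×1.2 + 0.11×7.5 = 1.017
Denominator: 1 + 0.16×17 + 0.11×13 = 5.15
R = 1.017/5.15 = 0.1975 kJ/s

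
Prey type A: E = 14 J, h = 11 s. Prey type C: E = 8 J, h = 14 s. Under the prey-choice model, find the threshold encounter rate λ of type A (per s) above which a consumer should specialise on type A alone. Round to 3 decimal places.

0.074 per s

The zero-one rule: include type C iff E₂/h₂ > λE₁/(1+λh₁). Equality gives the switch point.
λE₁h₂ = E₂ + λE₂h₁ ⇒ λ = E₂/(E₁h₂ − E₂h₁) = 8/(196 − 88) = 0.07407 per s.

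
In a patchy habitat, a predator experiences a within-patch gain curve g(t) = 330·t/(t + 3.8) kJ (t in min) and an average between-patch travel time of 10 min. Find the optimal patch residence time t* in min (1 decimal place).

6.2 min

By the marginal value theorem, leave when the instantaneous gain rate g'(t) equals the habitat-wide average g(t)/(T + t).
g'(t) = 330·3.8/(t + 3.8)². Setting 330·3.8/(t+3.8)² = 330t/[(t+3.8)(10+t)] gives 3.8(10+t) = t(t+3.8), so t² = 3.8×10 = 38.
t* = √38 = 6.164 min.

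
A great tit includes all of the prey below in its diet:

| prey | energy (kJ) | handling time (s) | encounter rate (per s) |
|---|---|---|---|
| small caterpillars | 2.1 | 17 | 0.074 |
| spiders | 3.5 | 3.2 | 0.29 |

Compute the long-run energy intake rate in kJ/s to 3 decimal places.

R = Σλ_iE_i / (1 + Σλ_ih_i)
Numerator: 0.074×2.1 + 0.29×3.5 = 1.17
Denominator: 1 + 0.074×17 + 0.29×3.2 = 3.186
R = 1.17/3.186 = 0.3674 kJ/s

0.367 kJ/s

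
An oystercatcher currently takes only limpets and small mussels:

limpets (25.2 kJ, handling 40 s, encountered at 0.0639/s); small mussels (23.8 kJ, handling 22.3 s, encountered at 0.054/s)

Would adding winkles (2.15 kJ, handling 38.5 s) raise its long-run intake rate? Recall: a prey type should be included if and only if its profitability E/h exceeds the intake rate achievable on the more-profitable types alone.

No

On limpets and small mussels alone, R = ΣλE/(1+Σλh) = 2.895/4.76 = 0.6083 kJ/s.
winkles: E/h = 2.15/38.5 = 0.05584 kJ/s.
0.05584 < 0.6083, so adding winkles would lower the average — exclude it.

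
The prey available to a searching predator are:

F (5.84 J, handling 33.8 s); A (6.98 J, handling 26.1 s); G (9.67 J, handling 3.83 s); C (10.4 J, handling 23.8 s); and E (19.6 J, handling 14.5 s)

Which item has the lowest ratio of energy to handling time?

F

Profitability E/h (J/s): F = 5.84/33.8 = 0.173, A = 6.98/26.1 = 0.267, G = 9.67/3.83 = 2.52, C = 10.4/23.8 = 0.437, E = 19.6/14.5 = 1.35.
Ranked: G > E > C > A > F.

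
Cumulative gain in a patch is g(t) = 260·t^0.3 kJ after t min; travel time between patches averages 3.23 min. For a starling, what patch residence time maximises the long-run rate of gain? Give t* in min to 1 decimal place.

By the marginal value theorem, leave when the instantaneous gain rate g'(t) equals the habitat-wide average g(t)/(T + t).
g'(t) = 0.3·260·t^-0.7. Setting 0.3·260·t^-0.7 = 260·t^0.3/(3.23+t) gives 0.3(3.23+t) = t, so 0.70·t = 0.3×3.23.
t* = 0.3×3.23/0.70 = 1.384 min.

1.4 min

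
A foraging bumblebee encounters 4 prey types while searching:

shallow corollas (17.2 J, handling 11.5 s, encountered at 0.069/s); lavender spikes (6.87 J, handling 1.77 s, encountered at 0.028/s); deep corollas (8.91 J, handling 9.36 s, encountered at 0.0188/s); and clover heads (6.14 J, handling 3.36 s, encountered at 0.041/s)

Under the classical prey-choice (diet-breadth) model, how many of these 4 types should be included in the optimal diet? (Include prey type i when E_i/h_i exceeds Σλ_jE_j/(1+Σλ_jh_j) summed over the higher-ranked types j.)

4

Rank by E/h (J/s): lavender spikes 3.88, clover heads 1.83, shallow corollas 1.5, deep corollas 0.952. Include each in turn until the next type's E/h falls below the running intake rate.
Rate on top 1: 0.1833. clover heads: 1.83 > 0.1833 → include.
Rate on top 2: 0.374. shallow corollas: 1.5 > 0.374 → include.
Rate on top 3: 0.8233. deep corollas: 0.952 > 0.8233 → include.
Optimal diet: lavender spikes, clover heads, shallow corollas, deep corollas — 4 of 4 types.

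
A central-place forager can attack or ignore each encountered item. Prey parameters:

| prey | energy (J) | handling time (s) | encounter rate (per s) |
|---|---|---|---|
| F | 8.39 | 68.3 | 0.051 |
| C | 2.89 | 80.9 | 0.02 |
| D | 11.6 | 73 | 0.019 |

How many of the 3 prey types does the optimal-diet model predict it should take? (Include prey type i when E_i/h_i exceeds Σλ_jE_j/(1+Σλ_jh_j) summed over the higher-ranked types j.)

2

E/h in descending order: D 0.159, F 0.123, C 0.0357 J/s. The optimal diet is the largest prefix of this list for which every included type satisfies E_i/h_i > R on the types above it.
Rate on top 1: 0.09233. F: 0.123 > 0.09233 → include.
Rate on top 2: 0.1104. C: 0.0357 < 0.1104 → exclude; stop.
Optimal diet: D, F — 2 of 3 types.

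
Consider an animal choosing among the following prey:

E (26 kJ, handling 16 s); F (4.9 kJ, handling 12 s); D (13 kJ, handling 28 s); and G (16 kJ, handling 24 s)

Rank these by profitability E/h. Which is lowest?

Profitability E/h (kJ/s): E = 26/16 = 1.62, F = 4.9/12 = 0.408, D = 13/28 = 0.464, G = 16/24 = 0.667.
Ranked: E > G > D > F.

F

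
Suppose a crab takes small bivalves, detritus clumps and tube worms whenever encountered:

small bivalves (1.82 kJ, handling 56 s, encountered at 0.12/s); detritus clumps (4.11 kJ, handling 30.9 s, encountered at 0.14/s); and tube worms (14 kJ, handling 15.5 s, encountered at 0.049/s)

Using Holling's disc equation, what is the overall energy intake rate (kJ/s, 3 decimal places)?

0.116 kJ/s

R = (0.12×1.82 + 0.14×4.11 + 0.049×14) / (1 + 0.12×56 + 0.14×30.9 + 0.049×15.5) = 1.48/12.81 = 0.1156 kJ/s.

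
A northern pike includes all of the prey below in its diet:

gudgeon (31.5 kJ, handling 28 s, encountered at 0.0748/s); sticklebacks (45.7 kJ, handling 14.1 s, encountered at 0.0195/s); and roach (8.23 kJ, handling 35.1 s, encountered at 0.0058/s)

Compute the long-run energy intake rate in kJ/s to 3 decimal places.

Energy encountered per unit search time: 0.0748×31.5 + 0.0195×45.7 + 0.0058×8.23 = 3.295 kJ/s.
Handling time per unit search time: 0.0748×28 + 0.0195×14.1 + 0.0058×35.1 = 2.573.
Rate = 3.295/(1 + 2.573) = 0.9222 kJ/s.

0.922 kJ/s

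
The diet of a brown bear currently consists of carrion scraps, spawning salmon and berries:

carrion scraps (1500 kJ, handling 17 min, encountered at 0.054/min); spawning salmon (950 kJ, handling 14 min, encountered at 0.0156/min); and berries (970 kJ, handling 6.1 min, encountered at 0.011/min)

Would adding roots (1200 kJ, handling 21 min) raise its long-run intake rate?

Yes

Current rate: (0.054×1500 + 0.0156×950 + 0.011×970)/(1 + 0.054×17 + 0.0156×14 + 0.011×6.1) = 48.33 kJ/min.
roots: E/h = 1200/21 = 57.14 kJ/min.
57.14 > 48.33, so adding roots raises the average — include it.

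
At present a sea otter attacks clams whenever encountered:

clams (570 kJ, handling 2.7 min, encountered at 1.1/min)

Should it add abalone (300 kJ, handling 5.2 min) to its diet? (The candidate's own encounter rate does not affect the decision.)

No

Intake rate on the current diet: R = (1.1×570) / (1 + 1.1×2.7) = 627/3.97 = 157.9 kJ/min.
abalone: E/h = 300/5.2 = 57.69 kJ/min.
Since 57.69 < R, time spent handling abalone is better spent searching.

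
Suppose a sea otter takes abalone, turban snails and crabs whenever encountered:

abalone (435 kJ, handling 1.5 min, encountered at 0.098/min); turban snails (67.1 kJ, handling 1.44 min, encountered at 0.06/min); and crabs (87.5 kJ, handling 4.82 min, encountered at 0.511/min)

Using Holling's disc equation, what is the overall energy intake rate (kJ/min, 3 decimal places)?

24.718 kJ/min

R = (0.098×435 + 0.06×67.1 + 0.511×87.5) / (1 + 0.098×1.5 + 0.06×1.44 + 0.511×4.82) = 91.37/3.696 = 24.72 kJ/min.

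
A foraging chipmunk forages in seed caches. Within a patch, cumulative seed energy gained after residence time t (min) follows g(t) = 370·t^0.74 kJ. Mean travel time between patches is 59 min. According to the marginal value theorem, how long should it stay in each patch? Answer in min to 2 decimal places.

167.92 min

Maximise g(t)/(T+t): set derivative to zero → g'(t)(T+t) = g(t).
g'(t) = 0.74·370·t^-0.26. Setting 0.74·370·t^-0.26 = 370·t^0.74/(59+t) gives 0.74(59+t) = t, so 0.26·t = 0.74×59.
t* = 0.74×59/0.26 = 167.9 min.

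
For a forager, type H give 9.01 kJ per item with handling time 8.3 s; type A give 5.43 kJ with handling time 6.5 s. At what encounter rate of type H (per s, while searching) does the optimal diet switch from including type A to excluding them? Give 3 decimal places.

Drop type A once their profitability E₂/h₂ falls below the rate achievable on type H alone: E₂/h₂ = λE₁/(1 + λh₁).
Solve for λ: λE₁h₂ = E₂(1 + λh₁) → λ(E₁h₂ − E₂h₁) = E₂ → λ = E₂/(E₁h₂ − E₂h₁).
λ = 5.43/(9.01×6.5 − 5.43×8.3) = 5.43/13.5 = 0.4023 per s.

0.402 per s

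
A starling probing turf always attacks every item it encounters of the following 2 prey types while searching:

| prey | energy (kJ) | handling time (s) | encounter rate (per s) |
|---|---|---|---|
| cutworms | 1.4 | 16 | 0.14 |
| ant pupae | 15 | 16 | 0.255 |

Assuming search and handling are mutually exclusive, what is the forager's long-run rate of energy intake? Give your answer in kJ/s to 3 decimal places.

R = (0.14×1.4 + 0.255×15) / (1 + 0.14×16 + 0.255×16) = 4.021/7.32 = 0.5493 kJ/s.

0.549 kJ/s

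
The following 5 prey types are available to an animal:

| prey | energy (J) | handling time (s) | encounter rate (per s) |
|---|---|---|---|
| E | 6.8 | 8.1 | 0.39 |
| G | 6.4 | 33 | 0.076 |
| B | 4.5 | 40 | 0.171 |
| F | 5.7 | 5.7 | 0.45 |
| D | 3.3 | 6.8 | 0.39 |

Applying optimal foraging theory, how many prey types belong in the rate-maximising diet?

2

Rank by E/h (J/s): F 1, E 0.84, D 0.485, G 0.194, B 0.113. Include each in turn until the next type's E/h falls below the running intake rate.
Rate on top 1: 0.7195. E: 0.84 > 0.7195 → include.
Rate on top 2: 0.7759. D: 0.485 < 0.7759 → exclude; stop.
Optimal diet: F, E — 2 of 5 types.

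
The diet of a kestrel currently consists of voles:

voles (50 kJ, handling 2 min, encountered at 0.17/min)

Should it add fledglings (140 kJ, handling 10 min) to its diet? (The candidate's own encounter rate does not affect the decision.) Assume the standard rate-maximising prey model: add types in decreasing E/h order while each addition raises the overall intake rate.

Yes

On voles alone, R = ΣλE/(1+Σλh) = 8.5/1.34 = 6.343 kJ/min.
fledglings: E/h = 140/10 = 14 kJ/min.
14 > 6.343, so adding fledglings raises the average — include it.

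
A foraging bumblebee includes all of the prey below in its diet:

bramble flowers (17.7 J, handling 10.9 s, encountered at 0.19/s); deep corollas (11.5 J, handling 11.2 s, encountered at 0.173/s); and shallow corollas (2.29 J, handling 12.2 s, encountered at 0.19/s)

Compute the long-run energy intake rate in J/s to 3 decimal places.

0.790 J/s

R = Σλ_iE_i / (1 + Σλ_ih_i)
Numerator: 0.19×17.7 + 0.173×11.5 + 0.19×2.29 = 5.788
Denominator: 1 + 0.19×10.9 + 0.173×11.2 + 0.19×12.2 = 7.327
R = 5.788/7.327 = 0.7899 J/s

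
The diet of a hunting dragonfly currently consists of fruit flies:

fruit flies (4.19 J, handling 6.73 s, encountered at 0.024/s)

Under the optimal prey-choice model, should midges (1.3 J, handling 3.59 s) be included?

On fruit flies alone, R = ΣλE/(1+Σλh) = 0.1006/1.162 = 0.08658 J/s.
Profitability of midges: 1.3/3.59 = 0.3621 J/s.
0.3621 > 0.08658, so adding midges raises the average — include it.

Yes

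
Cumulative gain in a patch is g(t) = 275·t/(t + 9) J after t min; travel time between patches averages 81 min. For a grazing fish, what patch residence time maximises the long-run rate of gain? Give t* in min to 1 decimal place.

27.0 min

By the marginal value theorem, leave when the instantaneous gain rate g'(t) equals the habitat-wide average g(t)/(T + t).
g'(t) = 275·9/(t + 9)². Setting 275·9/(t+9)² = 275t/[(t+9)(81+t)] gives 9(81+t) = t(t+9), so t² = 9×81 = 729.
t* = √729 = 27 min.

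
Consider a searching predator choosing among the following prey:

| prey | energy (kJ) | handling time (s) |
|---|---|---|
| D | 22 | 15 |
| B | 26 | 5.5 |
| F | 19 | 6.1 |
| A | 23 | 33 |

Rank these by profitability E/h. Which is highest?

B

Profitability E/h (kJ/s): D = 22/15 = 1.47, B = 26/5.5 = 4.73, F = 19/6.1 = 3.11, A = 23/33 = 0.697.
Ranked: B > F > D > A.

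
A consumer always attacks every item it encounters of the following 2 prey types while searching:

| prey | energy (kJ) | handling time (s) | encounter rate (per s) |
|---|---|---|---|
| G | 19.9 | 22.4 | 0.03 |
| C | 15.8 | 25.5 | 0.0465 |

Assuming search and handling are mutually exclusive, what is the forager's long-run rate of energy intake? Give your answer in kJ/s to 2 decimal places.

R = Σλ_iE_i / (1 + Σλ_ih_i)
Numerator: 0.03×19.9 + 0.0465×15.8 = 1.332
Denominator: 1 + 0.03×22.4 + 0.0465×25.5 = 2.858
R = 1.332/2.858 = 0.466 kJ/s

0.47 kJ/s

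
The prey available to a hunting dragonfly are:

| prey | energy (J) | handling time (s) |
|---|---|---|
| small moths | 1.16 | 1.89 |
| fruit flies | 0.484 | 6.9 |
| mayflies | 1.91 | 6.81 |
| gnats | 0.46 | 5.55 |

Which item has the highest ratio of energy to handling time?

Profitability E/h (J/s): small moths = 1.16/1.89 = 0.614, fruit flies = 0.484/6.9 = 0.0701, mayflies = 1.91/6.81 = 0.28, gnats = 0.46/5.55 = 0.0829.
Ranked: small moths > mayflies > gnats > fruit flies.

small moths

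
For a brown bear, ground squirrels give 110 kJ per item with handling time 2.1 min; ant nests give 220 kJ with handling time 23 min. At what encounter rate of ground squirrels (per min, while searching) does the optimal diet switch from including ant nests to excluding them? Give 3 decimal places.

0.106 per min

At the threshold, the rate on ground squirrels alone equals the profitability of ant nests: λ·110/(1 + λ·2.1) = 220/23 = 9.565.
Rearranging, λ(110 − 9.565×2.1) = 9.565, so λ = 9.565/89.91 = 0.1064 per min.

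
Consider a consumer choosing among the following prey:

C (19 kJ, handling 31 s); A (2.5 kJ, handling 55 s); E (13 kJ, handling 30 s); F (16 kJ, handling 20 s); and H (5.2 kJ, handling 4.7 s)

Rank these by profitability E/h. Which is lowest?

A

Profitability E/h (kJ/s): C = 19/31 = 0.613, A = 2.5/55 = 0.0455, E = 13/30 = 0.433, F = 16/20 = 0.8, H = 5.2/4.7 = 1.11.
Ranked: H > F > C > E > A.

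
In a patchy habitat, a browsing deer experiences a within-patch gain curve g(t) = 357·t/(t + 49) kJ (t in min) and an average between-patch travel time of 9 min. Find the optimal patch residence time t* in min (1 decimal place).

21.0 min

Maximise g(t)/(T+t): set derivative to zero → g'(t)(T+t) = g(t).
g'(t) = 357·49/(t + 49)². Setting 357·49/(t+49)² = 357t/[(t+49)(9+t)] gives 49(9+t) = t(t+49), so t² = 49×9 = 441.
t* = √441 = 21 min.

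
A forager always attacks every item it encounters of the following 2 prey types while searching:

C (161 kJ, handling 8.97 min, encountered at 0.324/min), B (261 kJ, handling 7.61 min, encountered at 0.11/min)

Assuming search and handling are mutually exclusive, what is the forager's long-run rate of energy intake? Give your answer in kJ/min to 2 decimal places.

R = Σλ_iE_i / (1 + Σλ_ih_i)
Numerator: 0.324×161 + 0.11×261 = 80.87
Denominator: 1 + 0.324×8.97 + 0.11×7.61 = 4.743
R = 80.87/4.743 = 17.05 kJ/min

17.05 kJ/min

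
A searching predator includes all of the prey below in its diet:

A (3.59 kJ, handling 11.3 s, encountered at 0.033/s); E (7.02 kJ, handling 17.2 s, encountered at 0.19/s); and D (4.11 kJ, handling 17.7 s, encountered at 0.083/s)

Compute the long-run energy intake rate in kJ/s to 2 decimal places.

R = Σλ_iE_i / (1 + Σλ_ih_i)
Numerator: 0.033×3.59 + 0.19×7.02 + 0.083×4.11 = 1.793
Denominator: 1 + 0.033×11.3 + 0.19×17.2 + 0.083×17.7 = 6.11
R = 1.793/6.11 = 0.2935 kJ/s

0.29 kJ/s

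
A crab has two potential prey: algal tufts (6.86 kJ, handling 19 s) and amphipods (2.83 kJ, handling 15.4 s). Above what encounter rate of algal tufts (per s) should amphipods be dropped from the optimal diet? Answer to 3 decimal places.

At the threshold, the rate on algal tufts alone equals the profitability of amphipods: λ·6.86/(1 + λ·19) = 2.83/15.4 = 0.1838.
Rearranging, λ(6.86 − 0.1838×19) = 0.1838, so λ = 0.1838/3.368 = 0.05456 per s.

0.055 per s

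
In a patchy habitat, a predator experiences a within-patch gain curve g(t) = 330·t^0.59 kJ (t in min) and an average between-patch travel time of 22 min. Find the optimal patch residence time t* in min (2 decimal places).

31.66 min

By the marginal value theorem, leave when the instantaneous gain rate g'(t) equals the habitat-wide average g(t)/(T + t).
g'(t) = 0.59·330·t^-0.41. Setting 0.59·330·t^-0.41 = 330·t^0.59/(22+t) gives 0.59(22+t) = t, so 0.41·t = 0.59×22.
t* = 0.59×22/0.41 = 31.66 min.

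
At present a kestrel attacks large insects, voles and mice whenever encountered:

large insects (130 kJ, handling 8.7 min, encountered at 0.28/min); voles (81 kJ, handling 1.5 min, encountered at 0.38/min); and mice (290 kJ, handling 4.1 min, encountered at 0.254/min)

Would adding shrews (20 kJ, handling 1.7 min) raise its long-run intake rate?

No

On large insects, voles and mice alone, R = ΣλE/(1+Σλh) = 140.8/5.047 = 27.9 kJ/min.
shrews: E/h = 20/1.7 = 11.76 kJ/min.
Since 11.76 < R, time spent handling shrews is better spent searching.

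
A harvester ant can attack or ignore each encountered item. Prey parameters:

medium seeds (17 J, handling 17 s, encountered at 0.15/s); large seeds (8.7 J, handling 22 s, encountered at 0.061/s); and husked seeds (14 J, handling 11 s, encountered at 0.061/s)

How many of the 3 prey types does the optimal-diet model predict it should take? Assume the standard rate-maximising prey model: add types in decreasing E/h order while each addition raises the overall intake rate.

E/h in descending order: husked seeds 1.27, medium seeds 1, large seeds 0.395 J/s. The optimal diet is the largest prefix of this list for which every included type satisfies E_i/h_i > R on the types above it.
Rate on top 1: 0.5111. medium seeds: 1 > 0.5111 → include.
Rate on top 2: 0.8064. large seeds: 0.395 < 0.8064 → exclude; stop.
Optimal diet: husked seeds, medium seeds — 2 of 3 types.

2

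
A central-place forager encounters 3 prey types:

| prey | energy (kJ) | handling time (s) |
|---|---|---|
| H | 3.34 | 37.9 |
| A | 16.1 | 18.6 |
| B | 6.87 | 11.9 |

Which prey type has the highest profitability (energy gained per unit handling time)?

A

In descending order of E/h:
A: 16.1/18.6 = 0.866 kJ/s
B: 6.87/11.9 = 0.577 kJ/s
H: 3.34/37.9 = 0.0881 kJ/s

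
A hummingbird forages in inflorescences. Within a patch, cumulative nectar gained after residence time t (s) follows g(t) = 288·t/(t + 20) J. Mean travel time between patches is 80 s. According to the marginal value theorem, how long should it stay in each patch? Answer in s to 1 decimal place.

Maximise g(t)/(T+t): set derivative to zero → g'(t)(T+t) = g(t).
g'(t) = 288·20/(t + 20)². Setting 288·20/(t+20)² = 288t/[(t+20)(80+t)] gives 20(80+t) = t(t+20), so t² = 20×80 = 1600.
t* = √1600 = 40 s.

40.0 s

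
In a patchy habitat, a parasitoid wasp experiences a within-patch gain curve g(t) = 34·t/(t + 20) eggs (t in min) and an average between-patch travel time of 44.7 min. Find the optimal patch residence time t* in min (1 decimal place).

By the marginal value theorem, leave when the instantaneous gain rate g'(t) equals the habitat-wide average g(t)/(T + t).
g'(t) = 34·20/(t + 20)². Setting 34·20/(t+20)² = 34t/[(t+20)(44.7+t)] gives 20(44.7+t) = t(t+20), so t² = 20×44.7 = 894.
t* = √894 = 29.9 min.

29.9 min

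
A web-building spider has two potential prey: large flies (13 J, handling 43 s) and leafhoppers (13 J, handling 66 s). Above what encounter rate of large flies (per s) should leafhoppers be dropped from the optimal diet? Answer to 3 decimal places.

0.043 per s

The zero-one rule: include leafhoppers iff E₂/h₂ > λE₁/(1+λh₁). Equality gives the switch point.
λE₁h₂ = E₂ + λE₂h₁ ⇒ λ = E₂/(E₁h₂ − E₂h₁) = 13/(858 − 559) = 0.04348 per s.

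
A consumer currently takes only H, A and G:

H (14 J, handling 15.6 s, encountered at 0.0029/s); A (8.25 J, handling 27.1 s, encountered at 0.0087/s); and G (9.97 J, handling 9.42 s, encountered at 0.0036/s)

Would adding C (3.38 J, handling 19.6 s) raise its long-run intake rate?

Yes

On H, A and G alone, R = ΣλE/(1+Σλh) = 0.1483/1.315 = 0.1128 J/s.
C: E/h = 3.38/19.6 = 0.1724 J/s.
0.1724 > 0.1128, so adding C raises the average — include it.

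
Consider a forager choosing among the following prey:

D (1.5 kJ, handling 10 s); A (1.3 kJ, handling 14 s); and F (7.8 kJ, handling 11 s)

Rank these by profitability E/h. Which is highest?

F

In descending order of E/h:
F: 7.8/11 = 0.709 kJ/s
D: 1.5/10 = 0.15 kJ/s
A: 1.3/14 = 0.0929 kJ/s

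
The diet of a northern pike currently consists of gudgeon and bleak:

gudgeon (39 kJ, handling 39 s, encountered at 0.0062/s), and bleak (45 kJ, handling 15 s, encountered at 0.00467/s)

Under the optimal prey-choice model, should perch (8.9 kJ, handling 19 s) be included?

Yes

Intake rate on the current diet: R = (0.0062×39 + 0.00467×45) / (1 + 0.0062×39 + 0.00467×15) = 0.4519/1.312 = 0.3445 kJ/s.
perch: E/h = 8.9/19 = 0.4684 kJ/s.
0.4684 > 0.3445, so adding perch raises the average — include it.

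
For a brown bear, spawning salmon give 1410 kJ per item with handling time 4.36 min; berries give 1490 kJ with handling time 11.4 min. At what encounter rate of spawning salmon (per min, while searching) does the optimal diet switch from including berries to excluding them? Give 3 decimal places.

Drop berries once their profitability E₂/h₂ falls below the rate achievable on spawning salmon alone: E₂/h₂ = λE₁/(1 + λh₁).
Solve for λ: λE₁h₂ = E₂(1 + λh₁) → λ(E₁h₂ − E₂h₁) = E₂ → λ = E₂/(E₁h₂ − E₂h₁).
λ = 1490/(1410×11.4 − 1490×4.36) = 1490/9578 = 0.1556 per min.

0.156 per min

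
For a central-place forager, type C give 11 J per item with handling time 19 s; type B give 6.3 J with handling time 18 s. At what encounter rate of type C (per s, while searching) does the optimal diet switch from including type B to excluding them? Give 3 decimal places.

0.080 per s

The zero-one rule: include type B iff E₂/h₂ > λE₁/(1+λh₁). Equality gives the switch point.
λE₁h₂ = E₂ + λE₂h₁ ⇒ λ = E₂/(E₁h₂ − E₂h₁) = 6.3/(198 − 119.7) = 0.08046 per s.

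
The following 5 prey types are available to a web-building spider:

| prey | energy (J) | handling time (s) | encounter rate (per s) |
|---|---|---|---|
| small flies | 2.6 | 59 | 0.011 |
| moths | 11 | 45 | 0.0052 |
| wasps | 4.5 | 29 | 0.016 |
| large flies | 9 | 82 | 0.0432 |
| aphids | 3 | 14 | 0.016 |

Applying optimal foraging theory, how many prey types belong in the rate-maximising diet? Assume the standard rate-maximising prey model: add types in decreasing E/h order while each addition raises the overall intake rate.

4

Profitabilities (E/h, J/s): moths 0.244, aphids 0.214, wasps 0.155, large flies 0.11, small flies 0.0441. Add prey in this order while the next type's profitability exceeds the intake rate on those already taken.
Rate on top 1: 0.04635. aphids: 0.214 > 0.04635 → include.
Rate on top 2: 0.07215. wasps: 0.155 > 0.07215 → include.
Rate on top 3: 0.0922. large flies: 0.11 > 0.0922 → include.
Rate on top 4: 0.1036. small flies: 0.0441 < 0.1036 → exclude; stop.
Optimal diet: moths, aphids, wasps, large flies — 4 of 5 types.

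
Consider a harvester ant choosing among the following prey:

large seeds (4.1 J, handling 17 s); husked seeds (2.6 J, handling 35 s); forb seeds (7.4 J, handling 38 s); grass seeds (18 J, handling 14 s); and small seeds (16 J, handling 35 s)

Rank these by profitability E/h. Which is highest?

grass seeds

Profitability E/h (J/s): large seeds = 4.1/17 = 0.241, husked seeds = 2.6/35 = 0.0743, forb seeds = 7.4/38 = 0.195, grass seeds = 18/14 = 1.29, small seeds = 16/35 = 0.457.
Ranked: grass seeds > small seeds > large seeds > forb seeds > husked seeds.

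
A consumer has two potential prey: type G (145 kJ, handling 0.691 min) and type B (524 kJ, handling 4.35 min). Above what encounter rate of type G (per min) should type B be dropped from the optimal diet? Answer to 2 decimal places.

At the threshold, the rate on type G alone equals the profitability of type B: λ·145/(1 + λ·0.691) = 524/4.35 = 120.5.
Rearranging, λ(145 − 120.5×0.691) = 120.5, so λ = 120.5/61.76 = 1.95 per min.

1.95 per min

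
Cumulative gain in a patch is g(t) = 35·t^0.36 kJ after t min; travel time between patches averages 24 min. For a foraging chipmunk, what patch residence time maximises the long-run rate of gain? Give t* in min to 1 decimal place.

13.5 min

Maximise g(t)/(T+t): set derivative to zero → g'(t)(T+t) = g(t).
g'(t) = 0.36·35·t^-0.64. Setting 0.36·35·t^-0.64 = 35·t^0.36/(24+t) gives 0.36(24+t) = t, so 0.64·t = 0.36×24.
t* = 0.36×24/0.64 = 13.5 min.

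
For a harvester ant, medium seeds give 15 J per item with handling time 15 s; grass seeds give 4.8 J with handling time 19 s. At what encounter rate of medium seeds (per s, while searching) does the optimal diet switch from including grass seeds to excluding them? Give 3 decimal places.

Drop grass seeds once their profitability E₂/h₂ falls below the rate achievable on medium seeds alone: E₂/h₂ = λE₁/(1 + λh₁).
Solve for λ: λE₁h₂ = E₂(1 + λh₁) → λ(E₁h₂ − E₂h₁) = E₂ → λ = E₂/(E₁h₂ − E₂h₁).
λ = 4.8/(15×19 − 4.8×15) = 4.8/213 = 0.02254 per s.

0.023 per s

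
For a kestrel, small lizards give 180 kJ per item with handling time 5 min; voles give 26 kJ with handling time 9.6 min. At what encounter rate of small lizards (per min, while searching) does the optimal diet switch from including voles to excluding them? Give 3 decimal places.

Drop voles once their profitability E₂/h₂ falls below the rate achievable on small lizards alone: E₂/h₂ = λE₁/(1 + λh₁).
Solve for λ: λE₁h₂ = E₂(1 + λh₁) → λ(E₁h₂ − E₂h₁) = E₂ → λ = E₂/(E₁h₂ − E₂h₁).
λ = 26/(180×9.6 − 26×5) = 26/1598 = 0.01627 per min.

0.016 per min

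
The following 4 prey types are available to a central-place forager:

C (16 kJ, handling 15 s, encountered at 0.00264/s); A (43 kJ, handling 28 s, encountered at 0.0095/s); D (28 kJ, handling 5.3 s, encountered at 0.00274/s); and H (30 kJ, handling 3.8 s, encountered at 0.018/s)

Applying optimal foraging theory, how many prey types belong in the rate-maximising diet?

4

Rank by E/h (kJ/s): H 7.89, D 5.28, A 1.54, C 1.07. Include each in turn until the next type's E/h falls below the running intake rate.
Rate on top 1: 0.5054. D: 5.28 > 0.5054 → include.
Rate on top 2: 0.5695. A: 1.54 > 0.5695 → include.
Rate on top 3: 0.76. C: 1.07 > 0.76 → include.
Optimal diet: H, D, A, C — 4 of 4 types.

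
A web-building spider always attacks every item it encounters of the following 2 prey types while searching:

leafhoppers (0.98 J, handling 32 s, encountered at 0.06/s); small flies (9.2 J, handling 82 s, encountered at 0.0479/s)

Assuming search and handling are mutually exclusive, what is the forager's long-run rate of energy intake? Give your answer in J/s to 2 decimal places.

Energy encountered per unit search time: 0.06×0.98 + 0.0479×9.2 = 0.4995 J/s.
Handling time per unit search time: 0.06×32 + 0.0479×82 = 5.848.
Rate = 0.4995/(1 + 5.848) = 0.07294 J/s.

0.07 J/s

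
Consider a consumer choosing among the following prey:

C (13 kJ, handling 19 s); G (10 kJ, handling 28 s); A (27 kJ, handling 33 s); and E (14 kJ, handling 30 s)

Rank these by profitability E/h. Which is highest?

A

In descending order of E/h:
A: 27/33 = 0.818 kJ/s
C: 13/19 = 0.684 kJ/s
E: 14/30 = 0.467 kJ/s
G: 10/28 = 0.357 kJ/s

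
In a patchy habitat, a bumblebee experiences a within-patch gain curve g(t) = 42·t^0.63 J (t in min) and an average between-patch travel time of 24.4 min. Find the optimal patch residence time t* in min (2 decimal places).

41.55 min

Optimal t* satisfies g'(t*) = g(t*)/(T + t*).
g'(t) = 0.63·42·t^-0.37. Setting 0.63·42·t^-0.37 = 42·t^0.63/(24.4+t) gives 0.63(24.4+t) = t, so 0.37·t = 0.63×24.4.
t* = 0.63×24.4/0.37 = 41.55 min.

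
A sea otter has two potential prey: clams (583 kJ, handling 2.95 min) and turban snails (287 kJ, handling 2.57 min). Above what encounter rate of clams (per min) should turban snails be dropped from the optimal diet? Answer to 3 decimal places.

0.440 per min

Drop turban snails once their profitability E₂/h₂ falls below the rate achievable on clams alone: E₂/h₂ = λE₁/(1 + λh₁).
Solve for λ: λE₁h₂ = E₂(1 + λh₁) → λ(E₁h₂ − E₂h₁) = E₂ → λ = E₂/(E₁h₂ − E₂h₁).
λ = 287/(583×2.57 − 287×2.95) = 287/651.7 = 0.4404 per min.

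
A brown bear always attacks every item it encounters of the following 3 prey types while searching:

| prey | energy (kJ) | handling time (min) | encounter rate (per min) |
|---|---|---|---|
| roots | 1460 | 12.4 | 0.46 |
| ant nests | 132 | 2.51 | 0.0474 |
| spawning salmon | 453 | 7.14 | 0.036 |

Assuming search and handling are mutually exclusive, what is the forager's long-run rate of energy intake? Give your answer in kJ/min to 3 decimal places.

Energy encountered per unit search time: 0.46×1460 + 0.0474×132 + 0.036×453 = 694.2 kJ/min.
Handling time per unit search time: 0.46×12.4 + 0.0474×2.51 + 0.036×7.14 = 6.08.
Rate = 694.2/(1 + 6.08) = 98.05 kJ/min.

98.046 kJ/min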